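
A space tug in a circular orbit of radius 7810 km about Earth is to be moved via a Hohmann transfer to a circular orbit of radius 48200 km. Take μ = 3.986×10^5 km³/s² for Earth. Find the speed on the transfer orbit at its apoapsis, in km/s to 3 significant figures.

v = 1.52 km/s

The Hohmann ellipse has a_t = (r₁ + r₂)/2 = 28005 km.
The apoapsis of the transfer ellipse is at r = 48200 km.
Vis-viva: v = √[μ(2/r − 1/a_t)] = √[3.986×10^5 × (2/48200 − 1/28005)] = 1.519 km/s.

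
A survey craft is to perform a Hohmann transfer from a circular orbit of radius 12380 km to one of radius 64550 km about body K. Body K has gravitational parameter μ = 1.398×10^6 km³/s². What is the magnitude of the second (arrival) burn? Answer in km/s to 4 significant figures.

Transfer-ellipse semi-major axis a_t = (r₁ + r₂)/2 = (12380 + 64550)/2 = 38465 km.
On the circular orbit at r = 64550 km, v_c = √(μ/r) = 4.654 km/s.
Transfer-orbit speed at the same r (vis-viva, a = a_t): v_t = √[μ(2/r − 1/a_t)] = 2.640 km/s.
Δv₂ = |v_t − v_c| = |2.640 − 4.654| = 2.014 km/s.

Δv₂ = 2.014 km/s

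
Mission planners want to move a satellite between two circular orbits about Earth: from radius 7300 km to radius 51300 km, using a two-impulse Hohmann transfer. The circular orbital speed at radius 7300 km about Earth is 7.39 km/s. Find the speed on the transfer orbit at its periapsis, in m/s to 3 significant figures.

v = 9780 m/s

From the circular-orbit relation v² = μ/r at r = 7300 km: μ = v²r = (7.39)² × 7300 = 3.98668×10^5 km³/s².
Semi-major axis of the transfer orbit: a_t = (7300 + 51300)/2 = 29300 km.
The periapsis of the transfer ellipse is at r = 7300 km.
From the vis-viva equation, v = √[μ(2/r − 1/a_t)] = 9.778 km/s.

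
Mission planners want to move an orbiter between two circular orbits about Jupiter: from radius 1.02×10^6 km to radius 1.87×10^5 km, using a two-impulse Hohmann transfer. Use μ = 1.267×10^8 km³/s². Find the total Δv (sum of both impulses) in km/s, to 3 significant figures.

Semi-major axis of the transfer orbit: a_t = (1.020×10^6 + 1.870×10^5)/2 = 6.035×10^5 km.
Circular speed at r₁: v₁ = √(μ/r₁) = √(1.267×10^8/1.020×10^6) = 11.145 km/s.
On the transfer ellipse at r₁, vis-viva equation gives v_a = √[μ(2/r₁ − 1/a_t)] = 6.2040 km/s.
First burn Δv₁ = |v_a − v₁| = 4.941 km/s.
At r₂, v₂ = √(μ/r₂) = 26.03 km/s.
Transfer-orbit speed at r₂: v_p = √[μ(2/r₂ − 1/a_t)] = 33.84 km/s.
Second burn Δv₂ = |v₂ − v_p| = 7.810 km/s.
Total Δv = Δv₁ + Δv₂ = 12.75 km/s.

Δv = 12.8 km/s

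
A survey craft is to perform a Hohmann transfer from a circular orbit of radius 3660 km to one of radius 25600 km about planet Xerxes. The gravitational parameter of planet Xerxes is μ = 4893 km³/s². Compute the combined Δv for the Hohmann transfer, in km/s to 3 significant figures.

Transfer-ellipse semi-major axis a_t = (r₁ + r₂)/2 = (3660 + 25600)/2 = 14630 km.
At r₁ the circular-orbit speed is v₁ = √(μ/r₁) = 1.156238 km/s.
Transfer-orbit speed at r₁ (v² = μ(2/r − 1/a)): v_p = √[μ(2/r₁ − 1/a_t)] = 1.529484 km/s.
First burn Δv₁ = |v_p − v₁| = 0.37325 km/s.
Circular speed at r₂: v₂ = √(μ/r₂) = 0.43719 km/s.
Transfer-orbit speed at r₂: v_a = √[μ(2/r₂ − 1/a_t)] = 0.21867 km/s.
Second burn Δv₂ = |v₂ − v_a| = 0.21852 km/s.
Total Δv = Δv₁ + Δv₂ = 0.5918 km/s.

Δv = 0.592 km/s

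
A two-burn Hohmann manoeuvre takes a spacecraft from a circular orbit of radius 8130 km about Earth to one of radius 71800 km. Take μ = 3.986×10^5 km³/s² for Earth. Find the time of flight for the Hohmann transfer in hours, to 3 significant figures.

t = 11.0 hours

Semi-major axis of the transfer orbit: a_t = (8130 + 71800)/2 = 39965 km.
By Kepler's third law the transfer-orbit period is T = 2π√(a_t³/μ), so t = T/2 = 39760 s.
Converting: 39760 s ÷ 3600 s/hour = 11.0 hours.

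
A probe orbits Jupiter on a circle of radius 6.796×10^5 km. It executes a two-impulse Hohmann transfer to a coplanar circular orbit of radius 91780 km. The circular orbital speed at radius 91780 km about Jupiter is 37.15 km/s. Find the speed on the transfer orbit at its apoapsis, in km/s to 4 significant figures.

v = 6.660 km/s

From the circular-orbit relation v² = μ/r at r = 91780 km: μ = v²r = (37.15)² × 91780 = 1.26668×10^8 km³/s².
Semi-major axis of the transfer orbit: a_t = (6.796×10^5 + 91780)/2 = 3.8569×10^5 km.
At apoapsis, r = 6.796×10^5 km.
Vis-viva: v = √[μ(2/r − 1/a_t)] = √[1.26668×10^8 × (2/6.796×10^5 − 1/3.8569×10^5)] = 6.660 km/s.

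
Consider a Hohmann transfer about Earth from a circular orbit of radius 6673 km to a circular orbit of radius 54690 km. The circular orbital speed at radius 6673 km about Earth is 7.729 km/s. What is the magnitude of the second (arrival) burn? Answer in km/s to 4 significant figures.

Δv₂ = 1.441 km/s

From the circular-orbit relation v² = μ/r at r = 6673 km: μ = v²r = (7.729)² × 6673 = 3.98628×10^5 km³/s².
Transfer-ellipse semi-major axis a_t = (r₁ + r₂)/2 = (6673 + 54690)/2 = 30681.5 km.
On the circular orbit at r = 54690 km, v_c = √(μ/r) = 2.700 km/s.
Transfer-orbit speed at the same r (vis-viva, a = a_t): v_t = √[μ(2/r − 1/a_t)] = 1.259 km/s.
Δv₂ = |v_t − v_c| = |1.259 − 2.700| = 1.441 km/s.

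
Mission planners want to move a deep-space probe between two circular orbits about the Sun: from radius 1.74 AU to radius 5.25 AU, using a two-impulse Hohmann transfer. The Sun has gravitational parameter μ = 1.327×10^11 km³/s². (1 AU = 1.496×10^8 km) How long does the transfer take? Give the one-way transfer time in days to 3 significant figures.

In km: r₁ = 1.74 × 1.496×10^8 = 2.60304×10^8 km; r₂ = 5.25 × 1.496×10^8 = 7.854×10^8 km.
Semi-major axis of the transfer orbit: a_t = (2.60304×10^8 + 7.854×10^8)/2 = 5.22852×10^8 km.
By Kepler's third law the transfer-orbit period is T = 2π√(a_t³/μ), so t = T/2 = 1.031×10^8 s.
Converting: 1.031×10^8 s ÷ 86400 s/day = 1190 days.

t = 1190 days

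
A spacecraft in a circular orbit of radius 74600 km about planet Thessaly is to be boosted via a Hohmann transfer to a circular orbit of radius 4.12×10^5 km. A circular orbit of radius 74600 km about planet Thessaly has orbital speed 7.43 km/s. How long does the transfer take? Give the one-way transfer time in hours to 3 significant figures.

t = 51.6 hours

From the circular-orbit relation v² = μ/r at r = 74600 km: μ = v²r = (7.43)² × 74600 = 4.11829×10^6 km³/s².
Transfer-ellipse semi-major axis a_t = (r₁ + r₂)/2 = (74600 + 4.120×10^5)/2 = 2.433×10^5 km.
Transfer time t = π√(a_t³/μ) = π√((2.433×10^5)³ / 4.11829×10^6) = 1.858×10^5 s.
Converting: 1.858×10^5 s ÷ 3600 s/hour = 51.6 hours.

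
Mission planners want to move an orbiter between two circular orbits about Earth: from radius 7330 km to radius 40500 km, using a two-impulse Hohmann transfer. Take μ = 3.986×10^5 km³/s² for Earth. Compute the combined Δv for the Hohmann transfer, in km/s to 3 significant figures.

Δv = 3.62 km/s

Semi-major axis of the transfer orbit: a_t = (7330 + 40500)/2 = 23915 km.
Circular speed at r₁: v₁ = √(μ/r₁) = √(3.986×10^5/7330) = 7.3742 km/s.
Transfer-orbit speed at r₁ (vis-viva equation): v_p = √[μ(2/r₁ − 1/a_t)] = 9.5964 km/s.
First burn Δv₁ = |v_p − v₁| = 2.2222 km/s.
Circular speed at r₂: v₂ = √(μ/r₂) = 3.1372 km/s.
Transfer-orbit speed at r₂: v_a = √[μ(2/r₂ − 1/a_t)] = 1.7368 km/s.
Second burn Δv₂ = |v₂ − v_a| = 1.4004 km/s.
Δv = Δv₁ + Δv₂ = 2.2222 + 1.4004 = 3.623 km/s.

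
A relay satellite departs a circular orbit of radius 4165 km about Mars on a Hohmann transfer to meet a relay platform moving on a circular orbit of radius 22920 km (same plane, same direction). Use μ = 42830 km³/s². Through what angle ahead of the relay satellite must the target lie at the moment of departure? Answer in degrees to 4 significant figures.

φ = 98.25°

The Hohmann ellipse has a_t = (r₁ + r₂)/2 = 13542.5 km.
Transfer time t = π√(a_t³/μ) = 23923 s.
Target angular speed ω₂ = √(μ/r₂³) = 5.9642×10^-5 rad/s.
Angle swept by the target during transfer: ω₂·t = 1.4268 rad = 81.75°.
Arrival is 180° from departure on the ellipse, so φ = 180° − 81.75° = 98.25°.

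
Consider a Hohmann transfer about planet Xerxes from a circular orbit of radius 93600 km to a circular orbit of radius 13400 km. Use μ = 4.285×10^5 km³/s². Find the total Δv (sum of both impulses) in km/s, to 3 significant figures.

Transfer-ellipse semi-major axis a_t = (r₁ + r₂)/2 = (93600 + 13400)/2 = 53500 km.
Circular speed at r₁: v₁ = √(μ/r₁) = √(4.285×10^5/93600) = 2.140 km/s.
On the transfer ellipse at r₁, vis-viva equation gives v_a = √[μ(2/r₁ − 1/a_t)] = 1.071 km/s.
First burn Δv₁ = |v_a − v₁| = 1.069 km/s.
Circular speed at r₂: v₂ = √(μ/r₂) = 5.655 km/s.
Transfer-orbit speed at r₂: v_p = √[μ(2/r₂ − 1/a_t)] = 7.480 km/s.
Second burn Δv₂ = |v₂ − v_p| = 1.825 km/s.
Δv = Δv₁ + Δv₂ = 1.069 + 1.825 = 2.894 km/s.

Δv = 2.89 km/s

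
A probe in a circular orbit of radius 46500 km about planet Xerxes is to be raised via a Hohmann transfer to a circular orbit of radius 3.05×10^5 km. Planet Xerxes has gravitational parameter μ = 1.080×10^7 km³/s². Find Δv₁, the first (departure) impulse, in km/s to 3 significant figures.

Transfer-ellipse semi-major axis a_t = (r₁ + r₂)/2 = (46500 + 3.050×10^5)/2 = 1.7575×10^5 km.
On the circular orbit at r = 46500 km, v_c = √(μ/r) = 15.240 km/s.
Transfer-orbit speed at the same r (vis-viva, a = a_t): v_t = √[μ(2/r − 1/a_t)] = 20.076 km/s.
Δv₁ = |v_t − v_c| = |20.076 − 15.240| = 4.836 km/s.

Δv₁ = 4.84 km/s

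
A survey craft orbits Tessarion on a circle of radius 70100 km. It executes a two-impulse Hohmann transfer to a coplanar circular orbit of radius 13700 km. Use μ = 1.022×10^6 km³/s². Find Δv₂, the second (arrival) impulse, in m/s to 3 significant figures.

Semi-major axis of the transfer orbit: a_t = (70100 + 13700)/2 = 41900 km.
Circular speed at r = 13700 km: v_c = √(μ/r) = 8.6370 km/s.
Transfer-orbit speed at the same r (vis-viva, a = a_t): v_t = √[μ(2/r − 1/a_t)] = 11.172 km/s.
Δv₂ = |v_t − v_c| = |11.172 − 8.6370| = 2.535 km/s.

Δv₂ = 2530 m/s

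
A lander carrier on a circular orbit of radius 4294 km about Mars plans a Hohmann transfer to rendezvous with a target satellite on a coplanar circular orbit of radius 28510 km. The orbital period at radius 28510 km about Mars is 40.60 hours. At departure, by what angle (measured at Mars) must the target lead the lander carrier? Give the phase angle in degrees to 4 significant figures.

From Kepler's third law T² = 4π²r³/μ at r = 28510 km, T = 40.60 hours = 40.60 × 3600 s = 1.4616×10^5 s: μ = 4π²r³/T² = 42824.7 km³/s².
Transfer-ellipse semi-major axis a_t = (r₁ + r₂)/2 = (4294 + 28510)/2 = 16402 km.
Transfer time t = π√(a_t³/μ) = 31889.5 s.
The target's mean motion on its circular orbit is ω₂ = √(μ/r₂³) = 4.29884×10^-5 rad/s.
Angle swept by the target during transfer: ω₂·t = 1.37088 rad = 78.546°.
The lander carrier traverses 180° on the transfer ellipse, so the target must lead by 180° − 78.546° = 101.5°.

φ = 101.5°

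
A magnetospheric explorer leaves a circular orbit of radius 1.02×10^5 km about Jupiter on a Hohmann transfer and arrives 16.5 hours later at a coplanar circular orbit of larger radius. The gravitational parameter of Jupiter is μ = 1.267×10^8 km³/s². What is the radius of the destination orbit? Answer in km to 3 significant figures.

Transfer time t = 16.5 hours = 59400 s, and t = π√(a_t³/μ).
So a_t = (μ t²/π²)^(1/3) = (1.267×10^8 × (59400)² / π²)^(1/3) = 3.5646×10^5 km.
Since a_t = (r₁ + r₂)/2, r₂ = 2a_t − r₁ = 2×3.5646×10^5 − 1.020×10^5 = 6.1092×10^5 km.

r₂ = 6.11×10^5 km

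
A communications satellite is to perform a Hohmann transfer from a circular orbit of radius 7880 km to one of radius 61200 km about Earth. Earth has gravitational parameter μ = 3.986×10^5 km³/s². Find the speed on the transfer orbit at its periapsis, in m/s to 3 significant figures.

v = 9470 m/s

The Hohmann ellipse has a_t = (r₁ + r₂)/2 = 34540 km.
At periapsis, r = 7880 km.
From the vis-viva equation, v = √[μ(2/r − 1/a_t)] = 9.467 km/s.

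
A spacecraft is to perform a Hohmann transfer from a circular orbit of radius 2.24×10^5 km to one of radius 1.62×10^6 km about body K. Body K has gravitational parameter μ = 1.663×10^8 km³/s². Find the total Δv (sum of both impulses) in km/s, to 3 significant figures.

Δv = 14.0 km/s

Transfer-ellipse semi-major axis a_t = (r₁ + r₂)/2 = (2.240×10^5 + 1.620×10^6)/2 = 9.220×10^5 km.
At r₁ the circular-orbit speed is v₁ = √(μ/r₁) = 27.25 km/s.
Transfer-orbit speed at r₁ (vis-viva equation): v_p = √[μ(2/r₁ − 1/a_t)] = 36.12 km/s.
First burn Δv₁ = |v_p − v₁| = 8.870 km/s.
At r₂, v₂ = √(μ/r₂) = 10.132 km/s.
Transfer-orbit speed at r₂: v_a = √[μ(2/r₂ − 1/a_t)] = 4.9940 km/s.
Second burn Δv₂ = |v₂ − v_a| = 5.138 km/s.
Total Δv = Δv₁ + Δv₂ = 14.01 km/s.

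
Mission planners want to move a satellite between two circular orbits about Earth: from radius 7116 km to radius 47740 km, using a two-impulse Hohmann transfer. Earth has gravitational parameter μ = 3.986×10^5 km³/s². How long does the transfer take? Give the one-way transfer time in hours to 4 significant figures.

The Hohmann ellipse has a_t = (r₁ + r₂)/2 = 27428 km.
Half the transfer-orbit period gives t = π√(a_t³/μ) = 22603 s.
Converting: 22603 s ÷ 3600 s/hour = 6.279 hours.

t = 6.279 hours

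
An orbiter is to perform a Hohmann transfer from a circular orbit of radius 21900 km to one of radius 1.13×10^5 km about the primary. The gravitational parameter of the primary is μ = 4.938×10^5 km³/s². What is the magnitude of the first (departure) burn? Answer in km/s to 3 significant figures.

Δv₁ = 1.40 km/s

The Hohmann ellipse has a_t = (r₁ + r₂)/2 = 67450 km.
Circular speed at r = 21900 km: v_c = √(μ/r) = 4.748 km/s.
Transfer-orbit speed at the same r (vis-viva, a = a_t): v_t = √[μ(2/r − 1/a_t)] = 6.146 km/s.
Δv₁ = |v_t − v_c| = |6.146 − 4.748| = 1.398 km/s.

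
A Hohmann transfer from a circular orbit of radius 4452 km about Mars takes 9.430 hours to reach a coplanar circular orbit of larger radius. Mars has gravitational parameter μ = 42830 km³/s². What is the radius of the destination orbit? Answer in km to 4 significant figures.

Transfer time t = 9.430 hours = 33948 s, and t = π√(a_t³/μ).
So a_t = (μ t²/π²)^(1/3) = (42830 × (33948)² / π²)^(1/3) = 17101 km.
Since a_t = (r₁ + r₂)/2, r₂ = 2a_t − r₁ = 2×17101 − 4452 = 29750 km.

r₂ = 29750 km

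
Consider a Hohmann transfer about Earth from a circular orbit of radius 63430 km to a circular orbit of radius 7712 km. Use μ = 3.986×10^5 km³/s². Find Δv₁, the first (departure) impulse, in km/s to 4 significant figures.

Δv₁ = 1.340 km/s

Semi-major axis of the transfer orbit: a_t = (63430 + 7712)/2 = 35571 km.
On the circular orbit at r = 63430 km, v_c = √(μ/r) = 2.507 km/s.
Vis-viva on the transfer ellipse at r = 63430 km gives v_t = √[μ(2/r − 1/a_t)] = 1.167 km/s.
Δv₁ = |v_t − v_c| = |1.167 − 2.507| = 1.340 km/s.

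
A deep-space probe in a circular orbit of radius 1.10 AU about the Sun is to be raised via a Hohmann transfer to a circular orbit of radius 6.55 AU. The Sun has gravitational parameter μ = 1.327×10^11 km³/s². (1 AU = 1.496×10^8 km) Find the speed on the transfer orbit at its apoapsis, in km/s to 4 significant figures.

v = 6.241 km/s

In km: r₁ = 1.10 × 1.496×10^8 = 1.6456×10^8 km; r₂ = 6.55 × 1.496×10^8 = 9.7988×10^8 km.
Transfer-ellipse semi-major axis a_t = (r₁ + r₂)/2 = (1.6456×10^8 + 9.7988×10^8)/2 = 5.7222×10^8 km.
At apoapsis, r = 9.7988×10^8 km.
Applying v² = μ(2/r − 1/a_t): v = 6.241 km/s.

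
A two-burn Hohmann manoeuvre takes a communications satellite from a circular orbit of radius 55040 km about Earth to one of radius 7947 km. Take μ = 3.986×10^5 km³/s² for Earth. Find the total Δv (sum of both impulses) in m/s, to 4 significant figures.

Transfer-ellipse semi-major axis a_t = (r₁ + r₂)/2 = (55040 + 7947)/2 = 31493.5 km.
At r₁ the circular-orbit speed is v₁ = √(μ/r₁) = 2.6911 km/s.
On the transfer ellipse at r₁, v² = μ(2/r − 1/a) gives v_a = √[μ(2/r₁ − 1/a_t)] = 1.3518 km/s.
First burn Δv₁ = |v_a − v₁| = 1.3393 km/s.
Circular speed at r₂: v₂ = √(μ/r₂) = 7.0822 km/s.
Transfer-orbit speed at r₂: v_p = √[μ(2/r₂ − 1/a_t)] = 9.3626 km/s.
Second burn Δv₂ = |v₂ − v_p| = 2.2804 km/s.
Total Δv = Δv₁ + Δv₂ = 3.620 km/s.

Δv = 3620 m/s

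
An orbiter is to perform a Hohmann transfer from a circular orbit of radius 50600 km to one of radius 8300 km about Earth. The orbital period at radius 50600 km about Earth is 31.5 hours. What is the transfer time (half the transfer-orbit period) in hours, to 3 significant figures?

From Kepler's third law T² = 4π²r³/μ at r = 50600 km, T = 31.5 hours = 31.5 × 3600 s = 1.134×10^5 s: μ = 4π²r³/T² = 3.97727×10^5 km³/s².
The Hohmann ellipse has a_t = (r₁ + r₂)/2 = 29450 km.
Transfer time t = π√(a_t³/μ) = π√((29450)³ / 3.97727×10^5) = 25180 s.
Converting: 25180 s ÷ 3600 s/hour = 6.99 hours.

t = 6.99 hours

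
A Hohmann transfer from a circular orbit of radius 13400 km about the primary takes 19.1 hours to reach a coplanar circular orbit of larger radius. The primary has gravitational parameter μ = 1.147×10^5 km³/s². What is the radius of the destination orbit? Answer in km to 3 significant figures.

r₂ = 62600 km

Transfer time t = 19.1 hours = 68760 s, and t = π√(a_t³/μ).
So a_t = (μ t²/π²)^(1/3) = (1.147×10^5 × (68760)² / π²)^(1/3) = 38017 km.
Since a_t = (r₁ + r₂)/2, r₂ = 2a_t − r₁ = 2×38017 − 13400 = 62634 km.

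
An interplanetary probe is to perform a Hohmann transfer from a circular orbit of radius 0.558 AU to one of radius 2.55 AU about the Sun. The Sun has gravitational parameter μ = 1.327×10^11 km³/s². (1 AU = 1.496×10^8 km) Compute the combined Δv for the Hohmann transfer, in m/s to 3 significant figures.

In km: r₁ = 0.558 × 1.496×10^8 = 8.34768×10^7 km; r₂ = 2.55 × 1.496×10^8 = 3.8148×10^8 km.
Semi-major axis of the transfer orbit: a_t = (8.34768×10^7 + 3.8148×10^8)/2 = 2.324784×10^8 km.
At r₁ the circular-orbit speed is v₁ = √(μ/r₁) = 39.871 km/s.
On the transfer ellipse at r₁, v² = μ(2/r − 1/a) gives v_p = √[μ(2/r₁ − 1/a_t)] = 51.074 km/s.
First burn Δv₁ = |v_p − v₁| = 11.203 km/s.
At r₂, v₂ = √(μ/r₂) = 18.6509 km/s.
Transfer-orbit speed at r₂: v_a = √[μ(2/r₂ − 1/a_t)] = 11.1761 km/s.
Second burn Δv₂ = |v₂ − v_a| = 7.4748 km/s.
Total Δv = Δv₁ + Δv₂ = 18.68 km/s.

Δv = 18700 m/s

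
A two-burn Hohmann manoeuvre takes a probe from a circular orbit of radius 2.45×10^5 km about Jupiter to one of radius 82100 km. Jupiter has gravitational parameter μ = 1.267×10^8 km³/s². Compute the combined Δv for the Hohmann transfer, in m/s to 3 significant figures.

Transfer-ellipse semi-major axis a_t = (r₁ + r₂)/2 = (2.450×10^5 + 82100)/2 = 1.6355×10^5 km.
Circular speed at r₁: v₁ = √(μ/r₁) = √(1.267×10^8/2.450×10^5) = 22.741 km/s.
On the transfer ellipse at r₁, v² = μ(2/r − 1/a) gives v_a = √[μ(2/r₁ − 1/a_t)] = 16.112 km/s.
First burn Δv₁ = |v_a − v₁| = 6.629 km/s.
At r₂, v₂ = √(μ/r₂) = 39.284 km/s.
Transfer-orbit speed at r₂: v_p = √[μ(2/r₂ − 1/a_t)] = 48.081 km/s.
Second burn Δv₂ = |v₂ − v_p| = 8.797 km/s.
Δv = Δv₁ + Δv₂ = 6.629 + 8.797 = 15.43 km/s.

Δv = 15400 m/s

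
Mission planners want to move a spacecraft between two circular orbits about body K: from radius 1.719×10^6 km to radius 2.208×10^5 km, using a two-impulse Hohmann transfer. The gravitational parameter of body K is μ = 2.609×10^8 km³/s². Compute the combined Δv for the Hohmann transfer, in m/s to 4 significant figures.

Transfer-ellipse semi-major axis a_t = (r₁ + r₂)/2 = (1.719×10^6 + 2.208×10^5)/2 = 9.699×10^5 km.
Circular speed at r₁: v₁ = √(μ/r₁) = √(2.609×10^8/1.719×10^6) = 12.32 km/s.
Transfer-orbit speed at r₁ (vis-viva equation): v_a = √[μ(2/r₁ − 1/a_t)] = 5.878 km/s.
First burn Δv₁ = |v_a − v₁| = 6.442 km/s.
Circular speed at r₂: v₂ = √(μ/r₂) = 34.37 km/s.
Transfer-orbit speed at r₂: v_p = √[μ(2/r₂ − 1/a_t)] = 45.76 km/s.
Second burn Δv₂ = |v₂ − v_p| = 11.39 km/s.
Δv = Δv₁ + Δv₂ = 6.442 + 11.39 = 17.83 km/s.

Δv = 17830 m/s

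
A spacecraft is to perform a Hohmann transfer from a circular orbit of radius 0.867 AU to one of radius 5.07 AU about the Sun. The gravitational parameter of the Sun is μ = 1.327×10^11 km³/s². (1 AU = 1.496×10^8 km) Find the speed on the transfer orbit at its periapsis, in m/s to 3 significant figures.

In km: r₁ = 0.867 × 1.496×10^8 = 1.297032×10^8 km; r₂ = 5.07 × 1.496×10^8 = 7.58472×10^8 km.
Transfer-ellipse semi-major axis a_t = (r₁ + r₂)/2 = (1.297032×10^8 + 7.58472×10^8)/2 = 4.440876×10^8 km.
At periapsis, r = 1.297032×10^8 km.
Applying v² = μ(2/r − 1/a_t): v = 41.80 km/s.

v = 41800 m/s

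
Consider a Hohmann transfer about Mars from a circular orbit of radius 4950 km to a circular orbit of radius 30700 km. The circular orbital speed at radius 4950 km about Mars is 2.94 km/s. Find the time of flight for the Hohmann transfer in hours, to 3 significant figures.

From the circular-orbit relation v² = μ/r at r = 4950 km: μ = v²r = (2.94)² × 4950 = 42785.8 km³/s².
The Hohmann ellipse has a_t = (r₁ + r₂)/2 = 17825 km.
Half the transfer-orbit period gives t = π√(a_t³/μ) = 36140 s.
Converting: 36140 s ÷ 3600 s/hour = 10.0 hours.

t = 10.0 hours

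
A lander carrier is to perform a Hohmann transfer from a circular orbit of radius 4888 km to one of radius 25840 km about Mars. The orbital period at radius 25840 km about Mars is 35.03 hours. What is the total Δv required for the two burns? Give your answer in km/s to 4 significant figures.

From Kepler's third law T² = 4π²r³/μ at r = 25840 km, T = 35.03 hours = 35.03 × 3600 s = 1.26108×10^5 s: μ = 4π²r³/T² = 42830.4 km³/s².
Transfer-ellipse semi-major axis a_t = (r₁ + r₂)/2 = (4888 + 25840)/2 = 15364 km.
At r₁ the circular-orbit speed is v₁ = √(μ/r₁) = 2.9601 km/s.
Transfer-orbit speed at r₁ (v² = μ(2/r − 1/a)): v_p = √[μ(2/r₁ − 1/a_t)] = 3.8389 km/s.
First burn Δv₁ = |v_p − v₁| = 0.8788 km/s.
At r₂, v₂ = √(μ/r₂) = 1.28745 km/s.
Transfer-orbit speed at r₂: v_a = √[μ(2/r₂ − 1/a_t)] = 0.726178 km/s.
Second burn Δv₂ = |v₂ − v_a| = 0.5613 km/s.
Total Δv = Δv₁ + Δv₂ = 1.440 km/s.

Δv = 1.440 km/s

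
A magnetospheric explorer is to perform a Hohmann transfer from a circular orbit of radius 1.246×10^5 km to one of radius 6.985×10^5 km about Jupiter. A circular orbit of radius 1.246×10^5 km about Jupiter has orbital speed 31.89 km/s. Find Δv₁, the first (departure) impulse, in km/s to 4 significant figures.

Δv₁ = 9.656 km/s

From the circular-orbit relation v² = μ/r at r = 1.246×10^5 km: μ = v²r = (31.89)² × 1.246×10^5 = 1.26715×10^8 km³/s².
The Hohmann ellipse has a_t = (r₁ + r₂)/2 = 4.1155×10^5 km.
Circular speed at r = 1.246×10^5 km: v_c = √(μ/r) = 31.890 km/s.
Vis-viva on the transfer ellipse at r = 1.246×10^5 km gives v_t = √[μ(2/r − 1/a_t)] = 41.546 km/s.
Δv₁ = |v_t − v_c| = |41.546 − 31.890| = 9.656 km/s.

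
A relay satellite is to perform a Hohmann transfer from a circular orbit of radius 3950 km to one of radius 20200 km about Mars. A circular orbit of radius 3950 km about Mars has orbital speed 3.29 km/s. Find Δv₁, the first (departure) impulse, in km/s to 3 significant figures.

From the circular-orbit relation v² = μ/r at r = 3950 km: μ = v²r = (3.29)² × 3950 = 42755.2 km³/s².
Semi-major axis of the transfer orbit: a_t = (3950 + 20200)/2 = 12075 km.
On the circular orbit at r = 3950 km, v_c = √(μ/r) = 3.2900 km/s.
Transfer-orbit speed at the same r (vis-viva, a = a_t): v_t = √[μ(2/r − 1/a_t)] = 4.2553 km/s.
Δv₁ = |v_t − v_c| = |4.2553 − 3.2900| = 0.9653 km/s.

Δv₁ = 0.965 km/s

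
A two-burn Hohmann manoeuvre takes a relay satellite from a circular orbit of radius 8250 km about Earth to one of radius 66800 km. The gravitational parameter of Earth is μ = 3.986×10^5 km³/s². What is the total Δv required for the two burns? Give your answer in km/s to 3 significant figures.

Semi-major axis of the transfer orbit: a_t = (8250 + 66800)/2 = 37525 km.
At r₁ the circular-orbit speed is v₁ = √(μ/r₁) = 6.95091 km/s.
Transfer-orbit speed at r₁ (v² = μ(2/r − 1/a)): v_p = √[μ(2/r₁ − 1/a_t)] = 9.27405 km/s.
First burn Δv₁ = |v_p − v₁| = 2.32314 km/s.
At r₂, v₂ = √(μ/r₂) = 2.4427578 km/s.
Transfer-orbit speed at r₂: v_a = √[μ(2/r₂ − 1/a_t)] = 1.1453733 km/s.
Second burn Δv₂ = |v₂ − v_a| = 1.29738 km/s.
Total Δv = Δv₁ + Δv₂ = 3.621 km/s.

Δv = 3.62 km/s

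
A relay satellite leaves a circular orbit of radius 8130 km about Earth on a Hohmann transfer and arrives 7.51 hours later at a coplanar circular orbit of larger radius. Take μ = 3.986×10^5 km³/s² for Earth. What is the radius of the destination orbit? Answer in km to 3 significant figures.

Transfer time t = 7.51 hours = 27036 s, and t = π√(a_t³/μ).
So a_t = (μ t²/π²)^(1/3) = (3.986×10^5 × (27036)² / π²)^(1/3) = 30906 km.
Since a_t = (r₁ + r₂)/2, r₂ = 2a_t − r₁ = 2×30906 − 8130 = 53682 km.

r₂ = 53700 km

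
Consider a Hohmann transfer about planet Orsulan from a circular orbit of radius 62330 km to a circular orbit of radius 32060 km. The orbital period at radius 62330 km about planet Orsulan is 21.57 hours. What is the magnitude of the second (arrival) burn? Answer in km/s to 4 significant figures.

Δv₂ = 1.049 km/s

From Kepler's third law T² = 4π²r³/μ at r = 62330 km, T = 21.57 hours = 21.57 × 3600 s = 77652 s: μ = 4π²r³/T² = 1.58543×10^6 km³/s².
Transfer-ellipse semi-major axis a_t = (r₁ + r₂)/2 = (62330 + 32060)/2 = 47195 km.
On the circular orbit at r = 32060 km, v_c = √(μ/r) = 7.032 km/s.
Vis-viva on the transfer ellipse at r = 32060 km gives v_t = √[μ(2/r − 1/a_t)] = 8.081 km/s.
Δv₂ = |v_t − v_c| = |8.081 − 7.032| = 1.049 km/s.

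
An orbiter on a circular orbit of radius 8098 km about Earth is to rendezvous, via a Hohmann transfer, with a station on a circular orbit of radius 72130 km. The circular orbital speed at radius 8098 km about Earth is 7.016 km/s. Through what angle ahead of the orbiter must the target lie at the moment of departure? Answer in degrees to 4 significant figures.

From the circular-orbit relation v² = μ/r at r = 8098 km: μ = v²r = (7.016)² × 8098 = 3.98618×10^5 km³/s².
Transfer-ellipse semi-major axis a_t = (r₁ + r₂)/2 = (8098 + 72130)/2 = 40114 km.
Transfer time t = π√(a_t³/μ) = 39977 s.
The target's mean motion on its circular orbit is ω₂ = √(μ/r₂³) = 3.2592×10^-5 rad/s.
Angle swept by the target during transfer: ω₂·t = 1.30293 rad = 74.652°.
The orbiter traverses 180° on the transfer ellipse, so the target must lead by 180° − 74.652° = 105.3°.

φ = 105.3°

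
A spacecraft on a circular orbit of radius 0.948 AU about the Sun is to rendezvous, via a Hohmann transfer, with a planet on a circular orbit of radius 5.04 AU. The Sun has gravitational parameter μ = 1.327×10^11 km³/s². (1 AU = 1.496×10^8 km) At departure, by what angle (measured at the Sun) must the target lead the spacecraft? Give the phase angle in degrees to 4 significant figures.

In km: r₁ = 0.948 × 1.496×10^8 = 1.418208×10^8 km; r₂ = 5.04 × 1.496×10^8 = 7.53984×10^8 km.
The Hohmann ellipse has a_t = (r₁ + r₂)/2 = 4.479024×10^8 km.
Transfer time t = π√(a_t³/μ) = 8.1750×10^7 s.
The target's mean motion on its circular orbit is ω₂ = √(μ/r₂³) = 1.7595×10^-8 rad/s.
Angle swept by the target during transfer: ω₂·t = 1.4384 rad = 82.41°.
The spacecraft traverses 180° on the transfer ellipse, so the target must lead by 180° − 82.41° = 97.59°.

φ = 97.59°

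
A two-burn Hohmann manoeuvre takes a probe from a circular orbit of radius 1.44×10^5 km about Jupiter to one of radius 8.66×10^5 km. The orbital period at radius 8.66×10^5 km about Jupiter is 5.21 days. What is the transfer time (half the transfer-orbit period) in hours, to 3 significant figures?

From Kepler's third law T² = 4π²r³/μ at r = 8.66×10^5 km, T = 5.21 days = 5.21 × 86400 s = 4.50144×10^5 s: μ = 4π²r³/T² = 1.26535×10^8 km³/s².
Semi-major axis of the transfer orbit: a_t = (1.440×10^5 + 8.660×10^5)/2 = 5.050×10^5 km.
By Kepler's third law the transfer-orbit period is T = 2π√(a_t³/μ), so t = T/2 = 1.002×10^5 s.
Converting: 1.002×10^5 s ÷ 3600 s/hour = 27.8 hours.

t = 27.8 hours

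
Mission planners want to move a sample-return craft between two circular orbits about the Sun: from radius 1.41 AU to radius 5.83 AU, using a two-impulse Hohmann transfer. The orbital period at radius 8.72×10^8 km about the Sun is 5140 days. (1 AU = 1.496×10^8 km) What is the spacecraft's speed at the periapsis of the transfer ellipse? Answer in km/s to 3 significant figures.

From Kepler's third law T² = 4π²r³/μ at r = 8.72×10^8 km, T = 5140 days = 5140 × 86400 s = 4.44096×10^8 s: μ = 4π²r³/T² = 1.32726×10^11 km³/s².
In km: r₁ = 1.41 × 1.496×10^8 = 2.10936×10^8 km; r₂ = 5.83 × 1.496×10^8 = 8.72168×10^8 km.
Semi-major axis of the transfer orbit: a_t = (2.10936×10^8 + 8.72168×10^8)/2 = 5.41552×10^8 km.
The periapsis of the transfer ellipse is at r = 2.10936×10^8 km.
Vis-viva: v = √[μ(2/r − 1/a_t)] = √[1.32726×10^11 × (2/2.10936×10^8 − 1/5.41552×10^8)] = 31.83 km/s.

v = 31.8 km/s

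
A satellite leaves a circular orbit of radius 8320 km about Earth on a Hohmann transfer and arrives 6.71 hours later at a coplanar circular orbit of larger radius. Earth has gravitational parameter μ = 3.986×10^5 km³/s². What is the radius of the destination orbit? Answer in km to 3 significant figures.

r₂ = 49000 km

Transfer time t = 6.71 hours = 24156 s, and t = π√(a_t³/μ).
So a_t = (μ t²/π²)^(1/3) = (3.986×10^5 × (24156)² / π²)^(1/3) = 28670 km.
Since a_t = (r₁ + r₂)/2, r₂ = 2a_t − r₁ = 2×28670 − 8320 = 49020 km.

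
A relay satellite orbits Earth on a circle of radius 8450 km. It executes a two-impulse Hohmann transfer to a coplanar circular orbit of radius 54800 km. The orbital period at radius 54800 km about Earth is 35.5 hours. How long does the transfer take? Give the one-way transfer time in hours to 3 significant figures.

From Kepler's third law T² = 4π²r³/μ at r = 54800 km, T = 35.5 hours = 35.5 × 3600 s = 1.278×10^5 s: μ = 4π²r³/T² = 3.97777×10^5 km³/s².
Semi-major axis of the transfer orbit: a_t = (8450 + 54800)/2 = 31625 km.
Transfer time t = π√(a_t³/μ) = π√((31625)³ / 3.97777×10^5) = 28010 s.
Converting: 28010 s ÷ 3600 s/hour = 7.78 hours.

t = 7.78 hours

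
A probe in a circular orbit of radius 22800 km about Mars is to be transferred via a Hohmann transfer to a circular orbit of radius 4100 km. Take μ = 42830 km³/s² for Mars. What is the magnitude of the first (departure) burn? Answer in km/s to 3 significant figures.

Semi-major axis of the transfer orbit: a_t = (22800 + 4100)/2 = 13450 km.
On the circular orbit at r = 22800 km, v_c = √(μ/r) = 1.3706 km/s.
Vis-viva on the transfer ellipse at r = 22800 km gives v_t = √[μ(2/r − 1/a_t)] = 0.75672 km/s.
Δv₁ = |v_t − v_c| = |0.75672 − 1.3706| = 0.6139 km/s.

Δv₁ = 0.614 km/s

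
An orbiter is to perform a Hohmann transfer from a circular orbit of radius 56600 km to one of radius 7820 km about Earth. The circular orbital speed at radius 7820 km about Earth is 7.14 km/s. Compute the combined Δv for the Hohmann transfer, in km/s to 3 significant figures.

From the circular-orbit relation v² = μ/r at r = 7820 km: μ = v²r = (7.14)² × 7820 = 3.98660×10^5 km³/s².
Transfer-ellipse semi-major axis a_t = (r₁ + r₂)/2 = (56600 + 7820)/2 = 32210 km.
Circular speed at r₁: v₁ = √(μ/r₁) = √(3.98660×10^5/56600) = 2.654 km/s.
Transfer-orbit speed at r₁ (vis-viva equation): v_a = √[μ(2/r₁ − 1/a_t)] = 1.308 km/s.
First burn Δv₁ = |v_a − v₁| = 1.346 km/s.
Circular speed at r₂: v₂ = √(μ/r₂) = 7.140 km/s.
Transfer-orbit speed at r₂: v_p = √[μ(2/r₂ − 1/a_t)] = 9.465 km/s.
Second burn Δv₂ = |v₂ − v_p| = 2.325 km/s.
Δv = Δv₁ + Δv₂ = 1.346 + 2.325 = 3.671 km/s.

Δv = 3.67 km/s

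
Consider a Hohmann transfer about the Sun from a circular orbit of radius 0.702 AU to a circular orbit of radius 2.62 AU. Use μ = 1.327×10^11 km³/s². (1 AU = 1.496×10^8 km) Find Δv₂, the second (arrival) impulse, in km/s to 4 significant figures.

In km: r₁ = 0.702 × 1.496×10^8 = 1.050192×10^8 km; r₂ = 2.62 × 1.496×10^8 = 3.91952×10^8 km.
Transfer-ellipse semi-major axis a_t = (r₁ + r₂)/2 = (1.050192×10^8 + 3.91952×10^8)/2 = 2.484856×10^8 km.
On the circular orbit at r = 3.91952×10^8 km, v_c = √(μ/r) = 18.400 km/s.
Vis-viva on the transfer ellipse at r = 3.91952×10^8 km gives v_t = √[μ(2/r − 1/a_t)] = 11.962 km/s.
Δv₂ = |v_t − v_c| = |11.962 − 18.400| = 6.438 km/s.

Δv₂ = 6.438 km/s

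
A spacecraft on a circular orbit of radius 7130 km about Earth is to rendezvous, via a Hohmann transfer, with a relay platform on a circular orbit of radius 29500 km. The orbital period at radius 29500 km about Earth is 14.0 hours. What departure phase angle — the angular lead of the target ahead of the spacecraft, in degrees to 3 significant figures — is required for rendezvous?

From Kepler's third law T² = 4π²r³/μ at r = 29500 km, T = 14.0 hours = 14.0 × 3600 s = 50400 s: μ = 4π²r³/T² = 3.98992×10^5 km³/s².
Transfer-ellipse semi-major axis a_t = (r₁ + r₂)/2 = (7130 + 29500)/2 = 18315 km.
Transfer time t = π√(a_t³/μ) = 12327.6 s.
The target's mean motion on its circular orbit is ω₂ = √(μ/r₂³) = 1.24666×10^-4 rad/s.
Angle swept by the target during transfer: ω₂·t = 1.53683 rad = 88.054°.
Arrival is 180° from departure on the ellipse, so φ = 180° − 88.054° = 91.9°.

φ = 91.9°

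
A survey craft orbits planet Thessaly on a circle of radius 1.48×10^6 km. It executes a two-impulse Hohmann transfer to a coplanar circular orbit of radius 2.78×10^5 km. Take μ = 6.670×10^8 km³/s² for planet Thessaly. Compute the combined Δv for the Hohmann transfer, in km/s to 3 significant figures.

Δv = 23.9 km/s

The Hohmann ellipse has a_t = (r₁ + r₂)/2 = 8.790×10^5 km.
At r₁ the circular-orbit speed is v₁ = √(μ/r₁) = 21.23 km/s.
Transfer-orbit speed at r₁ (v² = μ(2/r − 1/a)): v_a = √[μ(2/r₁ − 1/a_t)] = 11.94 km/s.
First burn Δv₁ = |v_a − v₁| = 9.290 km/s.
Circular speed at r₂: v₂ = √(μ/r₂) = 48.98 km/s.
Transfer-orbit speed at r₂: v_p = √[μ(2/r₂ − 1/a_t)] = 63.56 km/s.
Second burn Δv₂ = |v₂ − v_p| = 14.58 km/s.
Total Δv = Δv₁ + Δv₂ = 23.87 km/s.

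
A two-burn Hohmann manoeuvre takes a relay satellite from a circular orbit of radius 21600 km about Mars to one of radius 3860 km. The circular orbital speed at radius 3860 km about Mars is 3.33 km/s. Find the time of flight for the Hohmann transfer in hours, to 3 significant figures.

From the circular-orbit relation v² = μ/r at r = 3860 km: μ = v²r = (3.33)² × 3860 = 42803.2 km³/s².
The Hohmann ellipse has a_t = (r₁ + r₂)/2 = 12730 km.
Half the transfer-orbit period gives t = π√(a_t³/μ) = 21810 s.
Converting: 21810 s ÷ 3600 s/hour = 6.06 hours.

t = 6.06 hours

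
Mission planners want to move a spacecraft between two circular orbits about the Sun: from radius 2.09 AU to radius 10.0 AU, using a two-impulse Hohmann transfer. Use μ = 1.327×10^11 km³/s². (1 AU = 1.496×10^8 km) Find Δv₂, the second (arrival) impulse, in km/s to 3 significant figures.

Δv₂ = 3.88 km/s

In km: r₁ = 2.09 × 1.496×10^8 = 3.12664×10^8 km; r₂ = 10.0 × 1.496×10^8 = 1.496×10^9 km.
Transfer-ellipse semi-major axis a_t = (r₁ + r₂)/2 = (3.12664×10^8 + 1.496×10^9)/2 = 9.04332×10^8 km.
Circular speed at r = 1.496×10^9 km: v_c = √(μ/r) = 9.418 km/s.
Vis-viva on the transfer ellipse at r = 1.496×10^9 km gives v_t = √[μ(2/r − 1/a_t)] = 5.538 km/s.
Δv₂ = |v_t − v_c| = |5.538 − 9.418| = 3.880 km/s.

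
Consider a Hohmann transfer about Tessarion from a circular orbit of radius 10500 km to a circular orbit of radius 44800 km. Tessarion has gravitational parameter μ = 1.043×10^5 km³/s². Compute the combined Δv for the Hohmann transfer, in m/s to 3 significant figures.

Δv = 1450 m/s

Semi-major axis of the transfer orbit: a_t = (10500 + 44800)/2 = 27650 km.
Circular speed at r₁: v₁ = √(μ/r₁) = √(1.043×10^5/10500) = 3.1517 km/s.
Transfer-orbit speed at r₁ (vis-viva): v_p = √[μ(2/r₁ − 1/a_t)] = 4.0118 km/s.
First burn Δv₁ = |v_p − v₁| = 0.8601 km/s.
Circular speed at r₂: v₂ = √(μ/r₂) = 1.52582 km/s.
Transfer-orbit speed at r₂: v_a = √[μ(2/r₂ − 1/a_t)] = 0.940265 km/s.
Second burn Δv₂ = |v₂ − v_a| = 0.5856 km/s.
Total Δv = Δv₁ + Δv₂ = 1.446 km/s.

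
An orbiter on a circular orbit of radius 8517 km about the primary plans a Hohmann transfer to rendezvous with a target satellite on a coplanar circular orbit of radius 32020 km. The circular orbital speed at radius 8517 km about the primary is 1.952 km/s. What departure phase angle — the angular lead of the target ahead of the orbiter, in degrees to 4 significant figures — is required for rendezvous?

φ = 89.35°

From the circular-orbit relation v² = μ/r at r = 8517 km: μ = v²r = (1.952)² × 8517 = 32452.4 km³/s².
The Hohmann ellipse has a_t = (r₁ + r₂)/2 = 20268.5 km.
The half-period of the transfer ellipse is t = π√(a_t³/μ) = 50322 s.
Target angular speed ω₂ = √(μ/r₂³) = 3.1441×10^-5 rad/s.
Angle swept by the target during transfer: ω₂·t = 1.5822 rad = 90.65°.
The orbiter traverses 180° on the transfer ellipse, so the target must lead by 180° − 90.65° = 89.35°.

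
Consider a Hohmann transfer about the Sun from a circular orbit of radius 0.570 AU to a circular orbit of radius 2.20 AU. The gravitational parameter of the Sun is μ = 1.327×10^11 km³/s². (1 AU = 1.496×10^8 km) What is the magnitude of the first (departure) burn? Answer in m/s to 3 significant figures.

In km: r₁ = 0.570 × 1.496×10^8 = 8.5272×10^7 km; r₂ = 2.20 × 1.496×10^8 = 3.2912×10^8 km.
Semi-major axis of the transfer orbit: a_t = (8.5272×10^7 + 3.2912×10^8)/2 = 2.07196×10^8 km.
On the circular orbit at r = 8.5272×10^7 km, v_c = √(μ/r) = 39.45 km/s.
Vis-viva on the transfer ellipse at r = 8.5272×10^7 km gives v_t = √[μ(2/r − 1/a_t)] = 49.72 km/s.
Δv₁ = |v_t − v_c| = |49.72 − 39.45| = 10.27 km/s.

Δv₁ = 10300 m/s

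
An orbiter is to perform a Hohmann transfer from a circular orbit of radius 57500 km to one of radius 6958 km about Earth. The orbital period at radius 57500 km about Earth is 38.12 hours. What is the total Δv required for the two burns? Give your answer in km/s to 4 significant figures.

Δv = 3.950 km/s

From Kepler's third law T² = 4π²r³/μ at r = 57500 km, T = 38.12 hours = 38.12 × 3600 s = 1.37232×10^5 s: μ = 4π²r³/T² = 3.98522×10^5 km³/s².
The Hohmann ellipse has a_t = (r₁ + r₂)/2 = 32229 km.
Circular speed at r₁: v₁ = √(μ/r₁) = √(3.98522×10^5/57500) = 2.6326 km/s.
Transfer-orbit speed at r₁ (v² = μ(2/r − 1/a)): v_a = √[μ(2/r₁ − 1/a_t)] = 1.2232 km/s.
First burn Δv₁ = |v_a − v₁| = 1.409 km/s.
At r₂, v₂ = √(μ/r₂) = 7.5681 km/s.
Transfer-orbit speed at r₂: v_p = √[μ(2/r₂ − 1/a_t)] = 10.109 km/s.
Second burn Δv₂ = |v₂ − v_p| = 2.541 km/s.
Total Δv = Δv₁ + Δv₂ = 3.950 km/s.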